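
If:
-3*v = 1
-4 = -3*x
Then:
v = -1/3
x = 4/3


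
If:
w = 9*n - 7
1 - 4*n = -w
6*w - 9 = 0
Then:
No Solution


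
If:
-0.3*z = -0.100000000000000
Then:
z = 0.33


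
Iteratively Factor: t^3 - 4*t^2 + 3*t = (t - 1)*(t^2 - 3*t) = (t - 3)*(t - 1)*(t)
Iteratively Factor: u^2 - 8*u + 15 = (u - 5)*(u - 3)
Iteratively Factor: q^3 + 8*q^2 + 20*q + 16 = (q + 2)*(q^2 + 6*q + 8) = (q + 2)*(q + 4)*(q + 2)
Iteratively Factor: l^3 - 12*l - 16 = (l + 2)*(l^2 - 2*l - 8) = (l + 2)^2*(l - 4)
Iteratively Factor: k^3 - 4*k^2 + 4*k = (k - 2)*(k^2 - 2*k) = k*(k - 2)*(k - 2)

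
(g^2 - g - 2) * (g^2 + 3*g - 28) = g^4 + 2*g^3 - 33*g^2 + 22*g + 56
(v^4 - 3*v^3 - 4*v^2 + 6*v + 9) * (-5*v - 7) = -5*v^5 + 8*v^4 + 41*v^3 - 2*v^2 - 87*v - 63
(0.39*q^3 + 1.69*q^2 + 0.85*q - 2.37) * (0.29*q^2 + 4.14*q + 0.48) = 0.1131*q^5 + 2.1047*q^4 + 7.4303*q^3 + 3.6429*q^2 - 9.4038*q - 1.1376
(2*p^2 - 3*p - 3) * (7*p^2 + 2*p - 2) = 14*p^4 - 17*p^3 - 31*p^2 + 6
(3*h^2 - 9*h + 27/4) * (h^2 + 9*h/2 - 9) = 3*h^4 + 9*h^3/2 - 243*h^2/4 + 891*h/8 - 243/4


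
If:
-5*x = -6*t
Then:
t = 5*x/6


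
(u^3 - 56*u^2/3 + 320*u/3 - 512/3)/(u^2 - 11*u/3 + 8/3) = (u^2 - 16*u + 64)/(u - 1)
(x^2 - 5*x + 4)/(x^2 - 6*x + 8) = (x - 1)/(x - 2)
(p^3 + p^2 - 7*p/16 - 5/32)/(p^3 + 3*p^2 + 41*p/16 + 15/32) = (2*p - 1)/(2*p + 3)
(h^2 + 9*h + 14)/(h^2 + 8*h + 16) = (h^2 + 9*h + 14)/(h^2 + 8*h + 16)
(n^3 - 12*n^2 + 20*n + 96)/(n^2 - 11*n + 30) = (n^2 - 6*n - 16)/(n - 5)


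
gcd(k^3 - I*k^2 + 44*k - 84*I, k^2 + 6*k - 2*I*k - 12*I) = k - 2*I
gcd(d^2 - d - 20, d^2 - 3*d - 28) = d + 4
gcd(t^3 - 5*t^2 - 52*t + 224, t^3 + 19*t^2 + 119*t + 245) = t + 7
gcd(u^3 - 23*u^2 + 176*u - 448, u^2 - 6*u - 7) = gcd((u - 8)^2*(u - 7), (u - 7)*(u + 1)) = u - 7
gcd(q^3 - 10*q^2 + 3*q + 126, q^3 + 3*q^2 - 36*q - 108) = q^2 - 3*q - 18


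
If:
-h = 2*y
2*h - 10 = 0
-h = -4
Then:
No Solution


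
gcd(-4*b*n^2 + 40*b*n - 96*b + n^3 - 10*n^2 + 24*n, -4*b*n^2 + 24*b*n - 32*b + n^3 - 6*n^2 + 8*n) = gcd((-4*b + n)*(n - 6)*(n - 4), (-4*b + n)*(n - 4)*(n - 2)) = 4*b*n - 16*b - n^2 + 4*n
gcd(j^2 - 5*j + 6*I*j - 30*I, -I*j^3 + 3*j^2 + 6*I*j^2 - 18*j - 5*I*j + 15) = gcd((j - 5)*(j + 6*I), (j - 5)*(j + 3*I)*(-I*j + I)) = j - 5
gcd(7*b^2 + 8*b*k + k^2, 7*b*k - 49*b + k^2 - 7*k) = 7*b + k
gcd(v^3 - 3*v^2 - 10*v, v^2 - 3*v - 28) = 1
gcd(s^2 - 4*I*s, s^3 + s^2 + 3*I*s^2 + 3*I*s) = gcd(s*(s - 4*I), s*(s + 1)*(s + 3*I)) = s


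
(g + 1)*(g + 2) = g^2 + 3*g + 2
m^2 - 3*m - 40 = (m - 8)*(m + 5)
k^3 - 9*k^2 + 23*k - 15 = (k - 5)*(k - 3)*(k - 1)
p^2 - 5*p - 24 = (p - 8)*(p + 3)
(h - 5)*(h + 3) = h^2 - 2*h - 15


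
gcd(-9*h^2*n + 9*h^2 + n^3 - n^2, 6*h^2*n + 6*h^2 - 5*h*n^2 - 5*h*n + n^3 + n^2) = 3*h - n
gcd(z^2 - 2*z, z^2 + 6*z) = z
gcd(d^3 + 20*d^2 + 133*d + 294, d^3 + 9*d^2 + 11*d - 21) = d + 7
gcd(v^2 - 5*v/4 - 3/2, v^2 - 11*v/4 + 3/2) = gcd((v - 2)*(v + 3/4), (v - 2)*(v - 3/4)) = v - 2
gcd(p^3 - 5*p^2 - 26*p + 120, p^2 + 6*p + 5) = p + 5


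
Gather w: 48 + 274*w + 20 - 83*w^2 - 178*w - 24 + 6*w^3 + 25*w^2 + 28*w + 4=6*w^3 - 58*w^2 + 124*w + 48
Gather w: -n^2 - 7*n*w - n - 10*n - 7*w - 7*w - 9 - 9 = -n^2 - 11*n + w*(-7*n - 14) - 18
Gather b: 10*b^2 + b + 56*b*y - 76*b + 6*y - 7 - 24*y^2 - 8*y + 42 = 10*b^2 + b*(56*y - 75) - 24*y^2 - 2*y + 35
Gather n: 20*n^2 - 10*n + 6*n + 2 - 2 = 20*n^2 - 4*n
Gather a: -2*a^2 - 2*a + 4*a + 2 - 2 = -2*a^2 + 2*a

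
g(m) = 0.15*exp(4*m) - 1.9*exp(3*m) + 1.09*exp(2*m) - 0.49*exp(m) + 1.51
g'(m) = 0.6*exp(4*m) - 5.7*exp(3*m) + 2.18*exp(2*m) - 0.49*exp(m) = (0.6*exp(3*m) - 5.7*exp(2*m) + 2.18*exp(m) - 0.49)*exp(m)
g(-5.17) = 1.51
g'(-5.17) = -0.00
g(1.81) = -185.16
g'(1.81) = -385.59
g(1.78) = -173.77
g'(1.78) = -372.90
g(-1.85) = 1.45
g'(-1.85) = -0.04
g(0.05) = 0.18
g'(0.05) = -4.00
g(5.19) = 144664659.54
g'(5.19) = 589571622.26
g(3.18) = 24355.94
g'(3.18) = 122611.90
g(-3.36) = 1.49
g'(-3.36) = -0.01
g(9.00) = 645673911975533.00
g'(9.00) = 2583706396432450.00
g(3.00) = 9448.76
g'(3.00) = 52334.93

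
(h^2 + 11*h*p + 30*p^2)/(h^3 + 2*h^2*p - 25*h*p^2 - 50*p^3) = (-h - 6*p)/(-h^2 + 3*h*p + 10*p^2)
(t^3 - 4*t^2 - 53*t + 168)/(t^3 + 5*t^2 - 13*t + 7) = (t^2 - 11*t + 24)/(t^2 - 2*t + 1)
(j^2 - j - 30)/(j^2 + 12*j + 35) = (j - 6)/(j + 7)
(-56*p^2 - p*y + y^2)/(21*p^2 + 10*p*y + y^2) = (-8*p + y)/(3*p + y)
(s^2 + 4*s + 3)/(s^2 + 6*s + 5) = (s + 3)/(s + 5)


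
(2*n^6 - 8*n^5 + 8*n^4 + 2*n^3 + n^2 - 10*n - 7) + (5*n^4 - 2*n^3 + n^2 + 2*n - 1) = 2*n^6 - 8*n^5 + 13*n^4 + 2*n^2 - 8*n - 8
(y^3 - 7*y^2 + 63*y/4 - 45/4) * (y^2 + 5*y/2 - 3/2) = y^5 - 9*y^4/2 - 13*y^3/4 + 309*y^2/8 - 207*y/4 + 135/8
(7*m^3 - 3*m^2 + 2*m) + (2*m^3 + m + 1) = 9*m^3 - 3*m^2 + 3*m + 1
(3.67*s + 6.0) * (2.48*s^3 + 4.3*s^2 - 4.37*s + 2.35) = 9.1016*s^4 + 30.661*s^3 + 9.7621*s^2 - 17.5955*s + 14.1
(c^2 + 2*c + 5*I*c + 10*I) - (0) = c^2 + 2*c + 5*I*c + 10*I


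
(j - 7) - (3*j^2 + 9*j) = -3*j^2 - 8*j - 7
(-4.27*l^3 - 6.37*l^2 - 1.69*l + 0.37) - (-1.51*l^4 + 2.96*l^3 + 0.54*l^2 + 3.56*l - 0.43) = 1.51*l^4 - 7.23*l^3 - 6.91*l^2 - 5.25*l + 0.8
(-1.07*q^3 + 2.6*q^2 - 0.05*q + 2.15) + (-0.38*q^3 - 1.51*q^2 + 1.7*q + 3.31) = -1.45*q^3 + 1.09*q^2 + 1.65*q + 5.46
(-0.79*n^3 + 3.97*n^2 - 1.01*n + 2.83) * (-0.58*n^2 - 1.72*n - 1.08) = 0.4582*n^5 - 0.9438*n^4 - 5.3894*n^3 - 4.1918*n^2 - 3.7768*n - 3.0564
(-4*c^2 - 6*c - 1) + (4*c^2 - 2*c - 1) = -8*c - 2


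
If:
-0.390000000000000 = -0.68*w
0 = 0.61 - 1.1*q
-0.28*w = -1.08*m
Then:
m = 0.15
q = 0.55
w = 0.57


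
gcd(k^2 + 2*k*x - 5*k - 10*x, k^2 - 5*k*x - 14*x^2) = k + 2*x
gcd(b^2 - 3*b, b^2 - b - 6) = b - 3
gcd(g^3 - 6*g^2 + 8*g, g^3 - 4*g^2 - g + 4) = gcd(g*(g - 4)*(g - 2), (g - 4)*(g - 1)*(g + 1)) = g - 4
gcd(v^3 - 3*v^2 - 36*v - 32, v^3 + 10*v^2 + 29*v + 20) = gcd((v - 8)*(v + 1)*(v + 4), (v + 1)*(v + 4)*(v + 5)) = v^2 + 5*v + 4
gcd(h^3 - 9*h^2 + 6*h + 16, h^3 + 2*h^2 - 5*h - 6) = h^2 - h - 2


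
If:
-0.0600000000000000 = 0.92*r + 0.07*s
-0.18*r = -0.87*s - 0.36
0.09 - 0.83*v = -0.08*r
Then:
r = -0.03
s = -0.42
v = 0.11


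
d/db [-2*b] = -2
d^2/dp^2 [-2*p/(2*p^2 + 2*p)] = -2/(p^3 + 3*p^2 + 3*p + 1)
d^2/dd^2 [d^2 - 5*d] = 2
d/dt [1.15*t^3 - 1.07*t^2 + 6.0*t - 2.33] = 3.45*t^2 - 2.14*t + 6.0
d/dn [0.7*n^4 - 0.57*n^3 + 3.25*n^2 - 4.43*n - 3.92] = 2.8*n^3 - 1.71*n^2 + 6.5*n - 4.43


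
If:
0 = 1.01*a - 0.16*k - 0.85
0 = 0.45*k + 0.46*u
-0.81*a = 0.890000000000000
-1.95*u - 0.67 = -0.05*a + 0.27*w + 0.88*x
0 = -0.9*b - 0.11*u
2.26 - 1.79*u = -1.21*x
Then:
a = -1.10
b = -1.46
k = -12.25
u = 11.98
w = -140.91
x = 15.86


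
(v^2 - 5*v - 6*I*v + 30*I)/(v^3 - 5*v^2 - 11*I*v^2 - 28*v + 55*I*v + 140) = (v - 6*I)/(v^2 - 11*I*v - 28)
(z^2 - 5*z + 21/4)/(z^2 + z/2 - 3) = (z - 7/2)/(z + 2)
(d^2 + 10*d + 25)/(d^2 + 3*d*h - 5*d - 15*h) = (d^2 + 10*d + 25)/(d^2 + 3*d*h - 5*d - 15*h)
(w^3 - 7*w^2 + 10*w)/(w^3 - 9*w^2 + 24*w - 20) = w/(w - 2)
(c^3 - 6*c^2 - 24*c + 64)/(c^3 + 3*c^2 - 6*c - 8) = (c - 8)/(c + 1)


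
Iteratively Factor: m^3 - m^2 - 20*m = (m)*(m^2 - m - 20) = m*(m - 5)*(m + 4)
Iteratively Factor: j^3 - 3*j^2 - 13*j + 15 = (j - 5)*(j^2 + 2*j - 3) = (j - 5)*(j - 1)*(j + 3)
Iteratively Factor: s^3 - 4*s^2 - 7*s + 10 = (s + 2)*(s^2 - 6*s + 5) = (s - 5)*(s + 2)*(s - 1)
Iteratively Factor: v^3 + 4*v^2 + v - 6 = (v + 3)*(v^2 + v - 2) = (v - 1)*(v + 3)*(v + 2)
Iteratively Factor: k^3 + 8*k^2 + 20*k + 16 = (k + 4)*(k^2 + 4*k + 4) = (k + 2)*(k + 4)*(k + 2)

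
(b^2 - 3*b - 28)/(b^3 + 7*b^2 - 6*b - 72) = (b - 7)/(b^2 + 3*b - 18)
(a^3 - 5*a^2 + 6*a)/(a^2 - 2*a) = a - 3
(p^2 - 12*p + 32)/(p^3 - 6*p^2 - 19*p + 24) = (p - 4)/(p^2 + 2*p - 3)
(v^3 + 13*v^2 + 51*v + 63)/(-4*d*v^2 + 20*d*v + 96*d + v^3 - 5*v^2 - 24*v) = (v^2 + 10*v + 21)/(-4*d*v + 32*d + v^2 - 8*v)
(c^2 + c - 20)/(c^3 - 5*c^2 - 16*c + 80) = (c + 5)/(c^2 - c - 20)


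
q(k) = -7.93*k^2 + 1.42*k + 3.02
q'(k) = 1.42 - 15.86*k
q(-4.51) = -164.68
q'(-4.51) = 72.95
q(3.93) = -113.88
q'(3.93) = -60.91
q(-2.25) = -40.32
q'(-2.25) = 37.10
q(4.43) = -146.31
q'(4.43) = -68.84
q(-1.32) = -12.67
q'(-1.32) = 22.36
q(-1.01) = -6.50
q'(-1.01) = 17.44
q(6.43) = -315.71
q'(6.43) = -100.56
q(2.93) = -60.90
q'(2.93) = -45.05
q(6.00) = -273.94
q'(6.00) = -93.74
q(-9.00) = -652.09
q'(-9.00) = 144.16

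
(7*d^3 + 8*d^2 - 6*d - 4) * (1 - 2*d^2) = -14*d^5 - 16*d^4 + 19*d^3 + 16*d^2 - 6*d - 4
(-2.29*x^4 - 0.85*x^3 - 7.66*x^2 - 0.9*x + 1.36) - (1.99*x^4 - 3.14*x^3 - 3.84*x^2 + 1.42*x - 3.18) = -4.28*x^4 + 2.29*x^3 - 3.82*x^2 - 2.32*x + 4.54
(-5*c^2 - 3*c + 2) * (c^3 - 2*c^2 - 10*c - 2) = -5*c^5 + 7*c^4 + 58*c^3 + 36*c^2 - 14*c - 4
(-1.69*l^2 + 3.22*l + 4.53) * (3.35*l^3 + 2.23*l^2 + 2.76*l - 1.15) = -5.6615*l^5 + 7.0183*l^4 + 17.6917*l^3 + 20.9326*l^2 + 8.7998*l - 5.2095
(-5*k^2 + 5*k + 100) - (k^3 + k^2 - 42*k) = -k^3 - 6*k^2 + 47*k + 100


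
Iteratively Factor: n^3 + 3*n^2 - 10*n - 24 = (n + 2)*(n^2 + n - 12) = (n - 3)*(n + 2)*(n + 4)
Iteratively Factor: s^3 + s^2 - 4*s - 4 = (s - 2)*(s^2 + 3*s + 2) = (s - 2)*(s + 2)*(s + 1)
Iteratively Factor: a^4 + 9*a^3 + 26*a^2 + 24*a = (a)*(a^3 + 9*a^2 + 26*a + 24) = a*(a + 3)*(a^2 + 6*a + 8) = a*(a + 3)*(a + 4)*(a + 2)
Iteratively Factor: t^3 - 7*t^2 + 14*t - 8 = (t - 4)*(t^2 - 3*t + 2) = (t - 4)*(t - 2)*(t - 1)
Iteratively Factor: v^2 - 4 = (v + 2)*(v - 2)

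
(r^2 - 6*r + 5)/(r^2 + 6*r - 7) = (r - 5)/(r + 7)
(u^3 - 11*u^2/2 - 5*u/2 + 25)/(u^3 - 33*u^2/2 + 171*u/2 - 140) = (2*u^2 - u - 10)/(2*u^2 - 23*u + 56)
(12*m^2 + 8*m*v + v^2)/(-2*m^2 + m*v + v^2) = (6*m + v)/(-m + v)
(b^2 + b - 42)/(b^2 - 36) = (b + 7)/(b + 6)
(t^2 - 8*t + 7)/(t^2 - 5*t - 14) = (t - 1)/(t + 2)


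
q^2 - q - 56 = (q - 8)*(q + 7)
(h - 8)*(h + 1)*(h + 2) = h^3 - 5*h^2 - 22*h - 16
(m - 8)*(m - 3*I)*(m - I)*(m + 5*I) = m^4 - 8*m^3 + I*m^3 + 17*m^2 - 8*I*m^2 - 136*m - 15*I*m + 120*I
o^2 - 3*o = o*(o - 3)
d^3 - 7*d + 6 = (d - 2)*(d - 1)*(d + 3)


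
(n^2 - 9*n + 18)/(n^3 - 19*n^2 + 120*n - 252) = (n - 3)/(n^2 - 13*n + 42)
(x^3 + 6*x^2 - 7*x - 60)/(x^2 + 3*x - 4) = (x^2 + 2*x - 15)/(x - 1)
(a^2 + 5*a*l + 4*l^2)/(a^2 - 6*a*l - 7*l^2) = (a + 4*l)/(a - 7*l)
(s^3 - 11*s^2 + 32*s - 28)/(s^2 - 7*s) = s - 4 + 4/s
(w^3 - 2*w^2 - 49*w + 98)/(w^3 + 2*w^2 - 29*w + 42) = (w - 7)/(w - 3)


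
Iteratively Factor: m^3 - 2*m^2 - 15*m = (m + 3)*(m^2 - 5*m) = m*(m + 3)*(m - 5)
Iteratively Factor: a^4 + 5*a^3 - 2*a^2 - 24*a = (a + 4)*(a^3 + a^2 - 6*a) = (a + 3)*(a + 4)*(a^2 - 2*a) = (a - 2)*(a + 3)*(a + 4)*(a)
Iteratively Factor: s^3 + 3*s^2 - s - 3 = (s + 3)*(s^2 - 1) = (s + 1)*(s + 3)*(s - 1)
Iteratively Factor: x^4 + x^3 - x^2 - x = (x + 1)*(x^3 - x) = (x + 1)^2*(x^2 - x) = (x - 1)*(x + 1)^2*(x)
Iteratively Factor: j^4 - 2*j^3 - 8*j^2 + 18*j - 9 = (j - 1)*(j^3 - j^2 - 9*j + 9) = (j - 1)*(j + 3)*(j^2 - 4*j + 3) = (j - 3)*(j - 1)*(j + 3)*(j - 1)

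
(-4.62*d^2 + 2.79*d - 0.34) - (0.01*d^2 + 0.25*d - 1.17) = -4.63*d^2 + 2.54*d + 0.83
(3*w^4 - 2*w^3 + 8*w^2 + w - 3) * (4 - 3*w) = -9*w^5 + 18*w^4 - 32*w^3 + 29*w^2 + 13*w - 12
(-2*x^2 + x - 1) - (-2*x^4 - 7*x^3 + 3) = 2*x^4 + 7*x^3 - 2*x^2 + x - 4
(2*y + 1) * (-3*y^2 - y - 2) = -6*y^3 - 5*y^2 - 5*y - 2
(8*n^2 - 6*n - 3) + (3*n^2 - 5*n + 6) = 11*n^2 - 11*n + 3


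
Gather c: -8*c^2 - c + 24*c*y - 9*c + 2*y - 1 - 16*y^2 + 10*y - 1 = -8*c^2 + c*(24*y - 10) - 16*y^2 + 12*y - 2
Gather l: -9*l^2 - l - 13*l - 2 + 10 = -9*l^2 - 14*l + 8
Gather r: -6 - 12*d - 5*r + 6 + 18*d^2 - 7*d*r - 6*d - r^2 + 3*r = 18*d^2 - 18*d - r^2 + r*(-7*d - 2)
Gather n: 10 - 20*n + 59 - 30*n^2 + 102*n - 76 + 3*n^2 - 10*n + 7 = -27*n^2 + 72*n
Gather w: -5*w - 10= -5*w - 10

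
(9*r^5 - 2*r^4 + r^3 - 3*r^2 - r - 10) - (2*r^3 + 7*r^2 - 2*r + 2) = 9*r^5 - 2*r^4 - r^3 - 10*r^2 + r - 12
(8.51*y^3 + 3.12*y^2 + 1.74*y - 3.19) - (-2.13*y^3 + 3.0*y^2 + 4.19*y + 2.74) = 10.64*y^3 + 0.12*y^2 - 2.45*y - 5.93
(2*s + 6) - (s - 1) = s + 7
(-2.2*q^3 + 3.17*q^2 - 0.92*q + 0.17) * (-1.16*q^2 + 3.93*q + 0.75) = 2.552*q^5 - 12.3232*q^4 + 11.8753*q^3 - 1.4353*q^2 - 0.0219*q + 0.1275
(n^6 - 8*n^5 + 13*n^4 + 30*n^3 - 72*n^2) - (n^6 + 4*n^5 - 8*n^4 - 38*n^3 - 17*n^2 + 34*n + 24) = -12*n^5 + 21*n^4 + 68*n^3 - 55*n^2 - 34*n - 24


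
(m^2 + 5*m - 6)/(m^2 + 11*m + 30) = (m - 1)/(m + 5)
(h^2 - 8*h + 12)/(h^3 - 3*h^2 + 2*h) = (h - 6)/(h*(h - 1))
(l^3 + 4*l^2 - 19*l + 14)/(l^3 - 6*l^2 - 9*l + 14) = (l^2 + 5*l - 14)/(l^2 - 5*l - 14)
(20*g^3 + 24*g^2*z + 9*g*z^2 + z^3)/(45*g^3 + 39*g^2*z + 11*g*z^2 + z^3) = (4*g^2 + 4*g*z + z^2)/(9*g^2 + 6*g*z + z^2)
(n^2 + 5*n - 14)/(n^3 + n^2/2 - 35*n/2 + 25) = 2*(n + 7)/(2*n^2 + 5*n - 25)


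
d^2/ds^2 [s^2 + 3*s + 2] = 2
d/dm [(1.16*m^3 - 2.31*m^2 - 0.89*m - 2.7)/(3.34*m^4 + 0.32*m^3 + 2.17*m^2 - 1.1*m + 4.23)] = (-3.8744*m^6 + 15.4308*m^5 + 12.1742*m^4 + 34.0896*m^3 + 21.7847*m^2 - 7.8246*m - 6.7347)/(11.1556*m^8 + 2.1376*m^7 + 14.598*m^6 - 5.9592*m^5 + 32.2613*m^4 - 2.0668*m^3 + 19.5682*m^2 - 9.306*m + 17.8929)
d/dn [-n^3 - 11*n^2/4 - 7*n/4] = -3*n^2 - 11*n/2 - 7/4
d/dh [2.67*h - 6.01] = 2.67000000000000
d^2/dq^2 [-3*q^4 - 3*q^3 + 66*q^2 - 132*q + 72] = -36*q^2 - 18*q + 132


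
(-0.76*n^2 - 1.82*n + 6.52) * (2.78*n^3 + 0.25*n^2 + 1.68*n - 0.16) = -2.1128*n^5 - 5.2496*n^4 + 16.3938*n^3 - 1.306*n^2 + 11.2448*n - 1.0432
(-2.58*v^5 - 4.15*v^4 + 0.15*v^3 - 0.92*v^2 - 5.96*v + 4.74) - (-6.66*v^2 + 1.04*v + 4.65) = -2.58*v^5 - 4.15*v^4 + 0.15*v^3 + 5.74*v^2 - 7.0*v + 0.0899999999999999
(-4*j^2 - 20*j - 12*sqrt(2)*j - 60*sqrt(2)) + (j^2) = -3*j^2 - 20*j - 12*sqrt(2)*j - 60*sqrt(2)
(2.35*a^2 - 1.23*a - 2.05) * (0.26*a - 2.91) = 0.611*a^3 - 7.1583*a^2 + 3.0463*a + 5.9655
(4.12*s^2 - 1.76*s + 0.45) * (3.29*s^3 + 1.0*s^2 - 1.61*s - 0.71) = 13.5548*s^5 - 1.6704*s^4 - 6.9127*s^3 + 0.3584*s^2 + 0.5251*s - 0.3195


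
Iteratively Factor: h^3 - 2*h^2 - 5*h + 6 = (h - 1)*(h^2 - h - 6) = (h - 1)*(h + 2)*(h - 3)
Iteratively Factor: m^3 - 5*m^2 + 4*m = (m - 1)*(m^2 - 4*m) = (m - 4)*(m - 1)*(m)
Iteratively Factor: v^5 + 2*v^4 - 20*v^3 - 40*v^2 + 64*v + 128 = (v + 2)*(v^4 - 20*v^2 + 64) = (v + 2)^2*(v^3 - 2*v^2 - 16*v + 32) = (v - 4)*(v + 2)^2*(v^2 + 2*v - 8) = (v - 4)*(v + 2)^2*(v + 4)*(v - 2)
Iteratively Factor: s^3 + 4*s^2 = (s)*(s^2 + 4*s) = s*(s + 4)*(s)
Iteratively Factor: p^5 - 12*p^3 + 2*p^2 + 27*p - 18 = (p - 1)*(p^4 + p^3 - 11*p^2 - 9*p + 18) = (p - 1)*(p + 2)*(p^3 - p^2 - 9*p + 9) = (p - 1)*(p + 2)*(p + 3)*(p^2 - 4*p + 3) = (p - 3)*(p - 1)*(p + 2)*(p + 3)*(p - 1)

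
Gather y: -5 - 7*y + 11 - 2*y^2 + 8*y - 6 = -2*y^2 + y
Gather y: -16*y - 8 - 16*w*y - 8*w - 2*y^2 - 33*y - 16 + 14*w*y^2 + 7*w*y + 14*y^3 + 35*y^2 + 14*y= -8*w + 14*y^3 + y^2*(14*w + 33) + y*(-9*w - 35) - 24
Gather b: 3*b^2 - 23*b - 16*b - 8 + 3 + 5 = 3*b^2 - 39*b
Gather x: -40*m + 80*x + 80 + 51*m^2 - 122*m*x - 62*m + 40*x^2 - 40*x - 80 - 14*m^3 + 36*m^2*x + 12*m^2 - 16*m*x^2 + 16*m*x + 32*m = -14*m^3 + 63*m^2 - 70*m + x^2*(40 - 16*m) + x*(36*m^2 - 106*m + 40)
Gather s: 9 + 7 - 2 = 14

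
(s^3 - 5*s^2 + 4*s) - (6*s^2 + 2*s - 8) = s^3 - 11*s^2 + 2*s + 8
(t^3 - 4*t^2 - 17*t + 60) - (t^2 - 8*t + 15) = t^3 - 5*t^2 - 9*t + 45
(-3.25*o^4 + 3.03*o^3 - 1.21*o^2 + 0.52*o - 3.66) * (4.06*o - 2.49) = -13.195*o^5 + 20.3943*o^4 - 12.4573*o^3 + 5.1241*o^2 - 16.1544*o + 9.1134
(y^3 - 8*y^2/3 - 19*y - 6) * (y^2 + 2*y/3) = y^5 - 2*y^4 - 187*y^3/9 - 56*y^2/3 - 4*y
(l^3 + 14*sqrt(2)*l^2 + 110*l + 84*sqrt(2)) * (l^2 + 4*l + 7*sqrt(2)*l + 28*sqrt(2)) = l^5 + 4*l^4 + 21*sqrt(2)*l^4 + 84*sqrt(2)*l^3 + 306*l^3 + 854*sqrt(2)*l^2 + 1224*l^2 + 1176*l + 3416*sqrt(2)*l + 4704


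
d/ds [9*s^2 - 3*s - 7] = 18*s - 3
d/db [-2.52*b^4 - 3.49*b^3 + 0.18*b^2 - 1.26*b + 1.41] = -10.08*b^3 - 10.47*b^2 + 0.36*b - 1.26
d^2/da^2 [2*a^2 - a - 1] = 4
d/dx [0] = 0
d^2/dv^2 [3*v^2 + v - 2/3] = 6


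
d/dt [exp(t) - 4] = exp(t)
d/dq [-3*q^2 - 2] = -6*q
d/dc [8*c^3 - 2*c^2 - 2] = 4*c*(6*c - 1)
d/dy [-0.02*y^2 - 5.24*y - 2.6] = -0.04*y - 5.24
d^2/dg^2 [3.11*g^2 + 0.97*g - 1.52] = 6.22000000000000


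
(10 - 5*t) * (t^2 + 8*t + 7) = -5*t^3 - 30*t^2 + 45*t + 70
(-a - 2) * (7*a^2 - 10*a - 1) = -7*a^3 - 4*a^2 + 21*a + 2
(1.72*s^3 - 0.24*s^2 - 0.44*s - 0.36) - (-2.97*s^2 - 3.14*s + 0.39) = 1.72*s^3 + 2.73*s^2 + 2.7*s - 0.75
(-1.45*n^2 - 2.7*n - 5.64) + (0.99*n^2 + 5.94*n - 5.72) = -0.46*n^2 + 3.24*n - 11.36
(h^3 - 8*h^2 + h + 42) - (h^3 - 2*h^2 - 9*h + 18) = -6*h^2 + 10*h + 24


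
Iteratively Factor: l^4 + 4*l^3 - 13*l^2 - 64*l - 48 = (l + 4)*(l^3 - 13*l - 12) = (l + 3)*(l + 4)*(l^2 - 3*l - 4) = (l + 1)*(l + 3)*(l + 4)*(l - 4)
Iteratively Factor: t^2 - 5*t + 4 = (t - 1)*(t - 4)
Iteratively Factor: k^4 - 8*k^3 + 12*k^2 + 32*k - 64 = (k - 4)*(k^3 - 4*k^2 - 4*k + 16) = (k - 4)*(k + 2)*(k^2 - 6*k + 8) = (k - 4)^2*(k + 2)*(k - 2)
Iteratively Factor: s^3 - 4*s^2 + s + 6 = (s - 2)*(s^2 - 2*s - 3) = (s - 2)*(s + 1)*(s - 3)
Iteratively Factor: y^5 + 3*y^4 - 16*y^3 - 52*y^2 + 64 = (y + 2)*(y^4 + y^3 - 18*y^2 - 16*y + 32) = (y - 1)*(y + 2)*(y^3 + 2*y^2 - 16*y - 32) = (y - 4)*(y - 1)*(y + 2)*(y^2 + 6*y + 8) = (y - 4)*(y - 1)*(y + 2)^2*(y + 4)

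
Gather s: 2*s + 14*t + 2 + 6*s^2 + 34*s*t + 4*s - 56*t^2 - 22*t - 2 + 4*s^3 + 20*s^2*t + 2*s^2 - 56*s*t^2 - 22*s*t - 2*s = 4*s^3 + s^2*(20*t + 8) + s*(-56*t^2 + 12*t + 4) - 56*t^2 - 8*t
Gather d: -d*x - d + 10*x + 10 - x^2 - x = d*(-x - 1) - x^2 + 9*x + 10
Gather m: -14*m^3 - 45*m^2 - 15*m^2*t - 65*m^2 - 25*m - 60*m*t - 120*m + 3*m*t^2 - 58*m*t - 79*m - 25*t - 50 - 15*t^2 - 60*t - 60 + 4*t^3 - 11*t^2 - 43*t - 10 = -14*m^3 + m^2*(-15*t - 110) + m*(3*t^2 - 118*t - 224) + 4*t^3 - 26*t^2 - 128*t - 120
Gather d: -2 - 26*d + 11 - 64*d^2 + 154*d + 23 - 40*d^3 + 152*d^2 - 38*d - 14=-40*d^3 + 88*d^2 + 90*d + 18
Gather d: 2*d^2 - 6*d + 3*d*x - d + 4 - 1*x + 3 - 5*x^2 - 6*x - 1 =2*d^2 + d*(3*x - 7) - 5*x^2 - 7*x + 6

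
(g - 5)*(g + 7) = g^2 + 2*g - 35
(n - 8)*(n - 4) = n^2 - 12*n + 32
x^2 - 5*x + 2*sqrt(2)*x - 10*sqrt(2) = (x - 5)*(x + 2*sqrt(2))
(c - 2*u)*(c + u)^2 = c^3 - 3*c*u^2 - 2*u^3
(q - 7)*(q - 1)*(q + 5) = q^3 - 3*q^2 - 33*q + 35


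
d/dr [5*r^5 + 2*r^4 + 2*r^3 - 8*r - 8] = 25*r^4 + 8*r^3 + 6*r^2 - 8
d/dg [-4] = 0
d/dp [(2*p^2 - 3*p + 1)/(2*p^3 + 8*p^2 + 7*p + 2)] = (-4*p^4 + 12*p^3 + 32*p^2 - 8*p - 13)/(4*p^6 + 32*p^5 + 92*p^4 + 120*p^3 + 81*p^2 + 28*p + 4)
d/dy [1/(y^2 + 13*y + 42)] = (-2*y - 13)/(y^2 + 13*y + 42)^2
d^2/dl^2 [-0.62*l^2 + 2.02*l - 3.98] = -1.24000000000000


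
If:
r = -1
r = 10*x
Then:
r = -1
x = -1/10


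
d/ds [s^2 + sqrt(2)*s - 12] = 2*s + sqrt(2)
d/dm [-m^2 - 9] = -2*m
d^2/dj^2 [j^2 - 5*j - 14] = 2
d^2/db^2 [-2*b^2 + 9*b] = -4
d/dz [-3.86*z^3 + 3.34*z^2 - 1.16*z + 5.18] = -11.58*z^2 + 6.68*z - 1.16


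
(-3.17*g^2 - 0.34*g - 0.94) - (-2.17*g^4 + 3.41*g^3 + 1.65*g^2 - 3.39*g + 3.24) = 2.17*g^4 - 3.41*g^3 - 4.82*g^2 + 3.05*g - 4.18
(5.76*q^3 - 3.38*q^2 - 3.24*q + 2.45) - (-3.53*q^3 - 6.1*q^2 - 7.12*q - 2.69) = 9.29*q^3 + 2.72*q^2 + 3.88*q + 5.14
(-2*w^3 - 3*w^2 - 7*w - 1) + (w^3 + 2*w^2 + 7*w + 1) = -w^3 - w^2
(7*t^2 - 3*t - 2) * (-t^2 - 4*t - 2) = -7*t^4 - 25*t^3 + 14*t + 4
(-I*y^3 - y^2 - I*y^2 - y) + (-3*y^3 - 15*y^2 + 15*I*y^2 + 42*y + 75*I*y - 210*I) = -3*y^3 - I*y^3 - 16*y^2 + 14*I*y^2 + 41*y + 75*I*y - 210*I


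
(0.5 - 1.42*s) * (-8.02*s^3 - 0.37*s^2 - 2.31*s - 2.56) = 11.3884*s^4 - 3.4846*s^3 + 3.0952*s^2 + 2.4802*s - 1.28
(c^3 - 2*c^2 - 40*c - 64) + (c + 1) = c^3 - 2*c^2 - 39*c - 63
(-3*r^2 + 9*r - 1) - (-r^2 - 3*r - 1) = -2*r^2 + 12*r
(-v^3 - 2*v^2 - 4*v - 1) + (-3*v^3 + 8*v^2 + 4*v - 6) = -4*v^3 + 6*v^2 - 7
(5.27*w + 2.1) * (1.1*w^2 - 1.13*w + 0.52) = 5.797*w^3 - 3.6451*w^2 + 0.3674*w + 1.092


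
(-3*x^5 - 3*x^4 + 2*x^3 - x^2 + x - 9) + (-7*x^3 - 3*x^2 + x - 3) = -3*x^5 - 3*x^4 - 5*x^3 - 4*x^2 + 2*x - 12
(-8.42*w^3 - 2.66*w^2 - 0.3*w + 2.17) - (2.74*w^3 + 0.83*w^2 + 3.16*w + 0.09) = -11.16*w^3 - 3.49*w^2 - 3.46*w + 2.08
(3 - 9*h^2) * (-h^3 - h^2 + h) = 9*h^5 + 9*h^4 - 12*h^3 - 3*h^2 + 3*h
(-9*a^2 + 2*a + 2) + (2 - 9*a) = -9*a^2 - 7*a + 4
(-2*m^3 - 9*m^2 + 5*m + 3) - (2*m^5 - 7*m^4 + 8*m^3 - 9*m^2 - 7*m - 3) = -2*m^5 + 7*m^4 - 10*m^3 + 12*m + 6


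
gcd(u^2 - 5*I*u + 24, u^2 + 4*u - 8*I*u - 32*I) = u - 8*I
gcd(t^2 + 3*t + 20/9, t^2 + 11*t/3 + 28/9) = t + 4/3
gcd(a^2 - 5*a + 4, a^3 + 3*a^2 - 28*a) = a - 4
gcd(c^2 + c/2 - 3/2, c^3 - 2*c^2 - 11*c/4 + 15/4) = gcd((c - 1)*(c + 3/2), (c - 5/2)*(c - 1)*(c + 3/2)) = c^2 + c/2 - 3/2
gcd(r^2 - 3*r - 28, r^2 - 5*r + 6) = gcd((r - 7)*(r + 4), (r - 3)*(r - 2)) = 1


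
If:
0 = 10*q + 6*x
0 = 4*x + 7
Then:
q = 21/20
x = -7/4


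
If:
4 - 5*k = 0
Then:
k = 4/5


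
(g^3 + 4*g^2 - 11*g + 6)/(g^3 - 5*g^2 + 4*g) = (g^2 + 5*g - 6)/(g*(g - 4))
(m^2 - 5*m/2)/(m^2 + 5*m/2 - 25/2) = m/(m + 5)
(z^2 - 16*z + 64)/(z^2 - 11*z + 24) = (z - 8)/(z - 3)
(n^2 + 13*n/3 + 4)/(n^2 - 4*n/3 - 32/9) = 3*(n + 3)/(3*n - 8)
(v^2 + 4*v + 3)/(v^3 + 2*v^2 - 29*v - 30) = (v + 3)/(v^2 + v - 30)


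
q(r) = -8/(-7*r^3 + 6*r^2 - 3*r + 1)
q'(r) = -8*(21*r^2 - 12*r + 3)/(-7*r^3 + 6*r^2 - 3*r + 1)^2 = 24*(-7*r^2 + 4*r - 1)/(7*r^3 - 6*r^2 + 3*r - 1)^2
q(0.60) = 52.63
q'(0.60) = -1163.43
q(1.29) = 1.01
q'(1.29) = -2.87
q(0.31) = -18.26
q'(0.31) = -54.12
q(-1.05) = -0.42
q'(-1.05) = -0.87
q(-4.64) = -0.01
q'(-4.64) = -0.01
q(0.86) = 5.02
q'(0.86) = -25.83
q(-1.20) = -0.32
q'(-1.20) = -0.59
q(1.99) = 0.22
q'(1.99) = -0.38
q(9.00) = 0.00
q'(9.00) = 0.00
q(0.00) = -8.00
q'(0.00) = -24.00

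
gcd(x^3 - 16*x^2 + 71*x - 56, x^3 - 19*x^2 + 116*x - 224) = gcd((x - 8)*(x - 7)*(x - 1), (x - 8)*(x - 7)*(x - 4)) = x^2 - 15*x + 56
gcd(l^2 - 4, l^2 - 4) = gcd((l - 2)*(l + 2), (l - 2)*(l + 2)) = l^2 - 4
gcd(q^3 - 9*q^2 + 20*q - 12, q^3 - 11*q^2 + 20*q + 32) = 1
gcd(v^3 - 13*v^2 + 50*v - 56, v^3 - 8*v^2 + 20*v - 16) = v^2 - 6*v + 8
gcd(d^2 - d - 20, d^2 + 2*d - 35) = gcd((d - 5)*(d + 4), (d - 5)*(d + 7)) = d - 5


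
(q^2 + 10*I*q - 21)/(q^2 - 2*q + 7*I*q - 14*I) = (q + 3*I)/(q - 2)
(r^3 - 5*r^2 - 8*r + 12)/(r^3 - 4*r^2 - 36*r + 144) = (r^2 + r - 2)/(r^2 + 2*r - 24)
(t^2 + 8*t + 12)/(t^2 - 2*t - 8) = (t + 6)/(t - 4)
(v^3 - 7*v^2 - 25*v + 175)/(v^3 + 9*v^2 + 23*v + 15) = (v^2 - 12*v + 35)/(v^2 + 4*v + 3)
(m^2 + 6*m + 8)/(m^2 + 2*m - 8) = (m + 2)/(m - 2)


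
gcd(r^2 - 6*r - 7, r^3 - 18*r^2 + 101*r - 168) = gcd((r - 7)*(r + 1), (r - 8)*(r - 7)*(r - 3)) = r - 7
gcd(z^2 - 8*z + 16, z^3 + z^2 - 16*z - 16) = z - 4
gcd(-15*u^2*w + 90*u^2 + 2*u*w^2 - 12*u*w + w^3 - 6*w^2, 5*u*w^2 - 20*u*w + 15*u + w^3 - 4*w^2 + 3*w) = 5*u + w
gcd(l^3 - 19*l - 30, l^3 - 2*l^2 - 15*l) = l^2 - 2*l - 15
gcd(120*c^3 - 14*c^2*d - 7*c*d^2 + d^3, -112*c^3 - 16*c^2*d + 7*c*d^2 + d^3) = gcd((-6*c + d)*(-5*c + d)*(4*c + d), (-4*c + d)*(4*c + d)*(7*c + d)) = 4*c + d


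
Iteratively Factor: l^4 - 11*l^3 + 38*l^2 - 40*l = (l - 2)*(l^3 - 9*l^2 + 20*l) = (l - 5)*(l - 2)*(l^2 - 4*l) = l*(l - 5)*(l - 2)*(l - 4)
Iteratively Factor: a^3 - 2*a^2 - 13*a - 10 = (a - 5)*(a^2 + 3*a + 2) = (a - 5)*(a + 1)*(a + 2)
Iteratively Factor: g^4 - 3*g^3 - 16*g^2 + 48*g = (g)*(g^3 - 3*g^2 - 16*g + 48) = g*(g - 3)*(g^2 - 16) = g*(g - 3)*(g + 4)*(g - 4)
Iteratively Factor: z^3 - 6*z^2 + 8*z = (z - 2)*(z^2 - 4*z) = (z - 4)*(z - 2)*(z)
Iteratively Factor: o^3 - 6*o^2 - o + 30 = (o + 2)*(o^2 - 8*o + 15) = (o - 3)*(o + 2)*(o - 5)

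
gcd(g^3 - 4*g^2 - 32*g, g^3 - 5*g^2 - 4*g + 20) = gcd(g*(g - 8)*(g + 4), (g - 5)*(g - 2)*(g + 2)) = 1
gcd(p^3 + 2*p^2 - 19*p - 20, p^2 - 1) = p + 1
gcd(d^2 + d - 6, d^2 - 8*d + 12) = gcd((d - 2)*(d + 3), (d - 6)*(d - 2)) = d - 2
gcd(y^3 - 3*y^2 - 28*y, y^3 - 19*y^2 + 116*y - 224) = y - 7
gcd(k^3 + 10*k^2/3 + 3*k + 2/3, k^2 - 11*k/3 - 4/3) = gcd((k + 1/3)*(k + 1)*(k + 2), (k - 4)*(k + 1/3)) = k + 1/3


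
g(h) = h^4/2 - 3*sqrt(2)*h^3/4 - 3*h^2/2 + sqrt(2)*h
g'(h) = 2*h^3 - 9*sqrt(2)*h^2/4 - 3*h + sqrt(2)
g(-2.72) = 33.77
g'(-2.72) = -54.21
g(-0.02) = -0.03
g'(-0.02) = 1.47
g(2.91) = 1.13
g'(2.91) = 15.02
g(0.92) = -0.44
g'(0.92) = -2.48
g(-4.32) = 225.55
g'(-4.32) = -206.25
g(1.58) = -2.58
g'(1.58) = -3.38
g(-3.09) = 58.18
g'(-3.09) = -78.70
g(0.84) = -0.25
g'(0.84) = -2.17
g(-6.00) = 814.62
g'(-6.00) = -527.14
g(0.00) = 0.00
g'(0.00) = 1.41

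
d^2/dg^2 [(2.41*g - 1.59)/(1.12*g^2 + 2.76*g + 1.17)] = ((2.24*g + 2.76)*(2.41*g - 1.59)*(4.48*g + 5.52) - (16.1952*g + 9.7416)*(1.12*g^2 + 2.76*g + 1.17))/(1.12*g^2 + 2.76*g + 1.17)^3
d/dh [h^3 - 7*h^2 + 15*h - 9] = 3*h^2 - 14*h + 15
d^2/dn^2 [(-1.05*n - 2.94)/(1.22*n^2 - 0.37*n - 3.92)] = ((1.05*n + 2.94)*(2.44*n - 0.37)*(4.88*n - 0.74) + (7.686*n + 6.3966)*(-1.22*n^2 + 0.37*n + 3.92))/(-1.22*n^2 + 0.37*n + 3.92)^3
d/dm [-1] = 0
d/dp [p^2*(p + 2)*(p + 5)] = p*(4*p^2 + 21*p + 20)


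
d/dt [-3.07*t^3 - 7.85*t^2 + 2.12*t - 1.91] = -9.21*t^2 - 15.7*t + 2.12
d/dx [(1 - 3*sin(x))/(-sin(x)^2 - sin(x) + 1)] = (-3*sin(x)^2 + 2*sin(x) - 2)*cos(x)/(sin(x) - cos(x)^2)^2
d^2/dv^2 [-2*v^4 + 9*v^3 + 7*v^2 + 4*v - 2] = -24*v^2 + 54*v + 14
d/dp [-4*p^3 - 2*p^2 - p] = -12*p^2 - 4*p - 1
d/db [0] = 0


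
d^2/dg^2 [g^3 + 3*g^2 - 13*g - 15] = 6*g + 6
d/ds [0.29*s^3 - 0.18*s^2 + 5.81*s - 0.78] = 0.87*s^2 - 0.36*s + 5.81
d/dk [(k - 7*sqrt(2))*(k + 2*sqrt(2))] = 2*k - 5*sqrt(2)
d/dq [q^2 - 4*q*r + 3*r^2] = 2*q - 4*r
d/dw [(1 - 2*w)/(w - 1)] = (w - 1)^(-2)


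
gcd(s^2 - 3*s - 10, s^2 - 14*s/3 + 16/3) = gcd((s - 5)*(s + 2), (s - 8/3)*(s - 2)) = 1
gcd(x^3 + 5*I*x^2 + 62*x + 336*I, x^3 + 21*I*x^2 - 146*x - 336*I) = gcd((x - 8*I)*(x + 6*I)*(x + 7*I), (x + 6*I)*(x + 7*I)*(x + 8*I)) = x^2 + 13*I*x - 42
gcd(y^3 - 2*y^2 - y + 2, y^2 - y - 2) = y^2 - y - 2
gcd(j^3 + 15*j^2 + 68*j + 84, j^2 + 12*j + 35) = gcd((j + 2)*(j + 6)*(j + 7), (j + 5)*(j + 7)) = j + 7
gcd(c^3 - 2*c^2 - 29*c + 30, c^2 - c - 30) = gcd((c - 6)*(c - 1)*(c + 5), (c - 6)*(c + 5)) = c^2 - c - 30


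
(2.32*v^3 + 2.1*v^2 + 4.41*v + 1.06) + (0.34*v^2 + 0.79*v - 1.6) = 2.32*v^3 + 2.44*v^2 + 5.2*v - 0.54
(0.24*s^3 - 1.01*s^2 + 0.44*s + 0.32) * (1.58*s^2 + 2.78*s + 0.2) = 0.3792*s^5 - 0.9286*s^4 - 2.0646*s^3 + 1.5268*s^2 + 0.9776*s + 0.064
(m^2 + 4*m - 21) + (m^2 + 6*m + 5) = 2*m^2 + 10*m - 16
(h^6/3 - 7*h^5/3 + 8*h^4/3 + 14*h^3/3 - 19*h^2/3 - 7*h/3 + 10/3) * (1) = h^6/3 - 7*h^5/3 + 8*h^4/3 + 14*h^3/3 - 19*h^2/3 - 7*h/3 + 10/3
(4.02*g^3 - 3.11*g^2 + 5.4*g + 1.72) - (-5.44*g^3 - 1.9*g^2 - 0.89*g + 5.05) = 9.46*g^3 - 1.21*g^2 + 6.29*g - 3.33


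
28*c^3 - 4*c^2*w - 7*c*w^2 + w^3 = (-7*c + w)*(-2*c + w)*(2*c + w)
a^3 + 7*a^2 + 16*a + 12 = (a + 2)^2*(a + 3)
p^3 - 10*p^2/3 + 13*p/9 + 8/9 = (p - 8/3)*(p - 1)*(p + 1/3)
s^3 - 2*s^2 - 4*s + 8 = (s - 2)^2*(s + 2)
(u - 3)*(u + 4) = u^2 + u - 12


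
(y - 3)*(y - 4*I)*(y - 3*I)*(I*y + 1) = I*y^4 + 8*y^3 - 3*I*y^3 - 24*y^2 - 19*I*y^2 - 12*y + 57*I*y + 36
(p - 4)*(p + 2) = p^2 - 2*p - 8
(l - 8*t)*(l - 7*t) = l^2 - 15*l*t + 56*t^2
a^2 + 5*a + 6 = (a + 2)*(a + 3)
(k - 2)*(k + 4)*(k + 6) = k^3 + 8*k^2 + 4*k - 48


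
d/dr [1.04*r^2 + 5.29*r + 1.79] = 2.08*r + 5.29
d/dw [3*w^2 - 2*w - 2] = 6*w - 2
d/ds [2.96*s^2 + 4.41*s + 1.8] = 5.92*s + 4.41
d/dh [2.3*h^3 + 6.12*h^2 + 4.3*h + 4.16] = 6.9*h^2 + 12.24*h + 4.3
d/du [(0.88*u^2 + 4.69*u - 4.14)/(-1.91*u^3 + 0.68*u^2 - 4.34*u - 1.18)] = (1.6808*u^4 + 17.9158*u^3 - 30.7306*u^2 + 3.5536*u - 23.5018)/(3.6481*u^6 - 2.5976*u^5 + 17.0412*u^4 - 1.3948*u^3 + 17.2308*u^2 + 10.2424*u + 1.3924)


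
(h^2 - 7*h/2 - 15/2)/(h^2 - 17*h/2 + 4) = (2*h^2 - 7*h - 15)/(2*h^2 - 17*h + 8)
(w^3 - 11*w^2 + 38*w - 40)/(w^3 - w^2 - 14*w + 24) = (w^2 - 9*w + 20)/(w^2 + w - 12)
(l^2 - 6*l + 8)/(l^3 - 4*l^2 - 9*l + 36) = (l - 2)/(l^2 - 9)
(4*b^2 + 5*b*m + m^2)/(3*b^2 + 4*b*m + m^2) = (4*b + m)/(3*b + m)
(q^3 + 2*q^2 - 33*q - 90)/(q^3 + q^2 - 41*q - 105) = (q - 6)/(q - 7)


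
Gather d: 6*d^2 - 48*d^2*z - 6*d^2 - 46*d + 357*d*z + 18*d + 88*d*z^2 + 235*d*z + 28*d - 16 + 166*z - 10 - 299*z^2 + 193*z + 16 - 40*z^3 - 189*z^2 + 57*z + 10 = -48*d^2*z + d*(88*z^2 + 592*z) - 40*z^3 - 488*z^2 + 416*z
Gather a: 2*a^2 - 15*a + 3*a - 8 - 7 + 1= 2*a^2 - 12*a - 14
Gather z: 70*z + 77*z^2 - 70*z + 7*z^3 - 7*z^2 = 7*z^3 + 70*z^2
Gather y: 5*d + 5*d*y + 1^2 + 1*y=5*d + y*(5*d + 1) + 1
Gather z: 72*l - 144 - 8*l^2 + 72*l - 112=-8*l^2 + 144*l - 256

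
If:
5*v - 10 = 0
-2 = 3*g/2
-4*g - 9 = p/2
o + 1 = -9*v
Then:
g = -4/3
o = -19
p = -22/3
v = 2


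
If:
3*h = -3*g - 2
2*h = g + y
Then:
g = -y/3 - 4/9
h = y/3 - 2/9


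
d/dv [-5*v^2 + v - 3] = 1 - 10*v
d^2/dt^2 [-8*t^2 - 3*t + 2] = -16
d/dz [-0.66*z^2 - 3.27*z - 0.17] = -1.32*z - 3.27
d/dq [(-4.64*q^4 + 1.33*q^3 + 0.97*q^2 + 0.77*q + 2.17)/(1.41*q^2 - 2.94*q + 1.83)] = (-13.0848*q^5 + 42.8001*q^4 - 41.7852*q^3 + 3.3642*q^2 - 2.5692*q + 7.7889)/(1.9881*q^4 - 8.2908*q^3 + 13.8042*q^2 - 10.7604*q + 3.3489)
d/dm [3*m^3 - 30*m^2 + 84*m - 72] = 9*m^2 - 60*m + 84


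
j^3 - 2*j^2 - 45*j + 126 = (j - 6)*(j - 3)*(j + 7)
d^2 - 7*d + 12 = (d - 4)*(d - 3)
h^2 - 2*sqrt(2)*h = h*(h - 2*sqrt(2))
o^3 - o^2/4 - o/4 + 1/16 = (o - 1/2)*(o - 1/4)*(o + 1/2)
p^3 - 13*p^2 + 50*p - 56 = (p - 7)*(p - 4)*(p - 2)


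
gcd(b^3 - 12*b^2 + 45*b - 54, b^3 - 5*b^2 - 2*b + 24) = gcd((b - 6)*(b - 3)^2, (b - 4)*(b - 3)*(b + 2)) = b - 3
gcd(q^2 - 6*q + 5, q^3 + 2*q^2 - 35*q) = q - 5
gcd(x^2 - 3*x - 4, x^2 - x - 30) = 1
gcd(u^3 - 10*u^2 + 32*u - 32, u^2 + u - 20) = u - 4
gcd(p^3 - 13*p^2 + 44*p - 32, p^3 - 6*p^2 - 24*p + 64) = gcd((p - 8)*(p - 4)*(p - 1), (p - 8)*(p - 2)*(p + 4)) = p - 8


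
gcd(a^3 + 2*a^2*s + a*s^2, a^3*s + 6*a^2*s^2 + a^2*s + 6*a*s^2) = a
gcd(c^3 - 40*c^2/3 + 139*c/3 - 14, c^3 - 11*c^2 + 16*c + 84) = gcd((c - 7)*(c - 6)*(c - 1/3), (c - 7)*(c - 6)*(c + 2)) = c^2 - 13*c + 42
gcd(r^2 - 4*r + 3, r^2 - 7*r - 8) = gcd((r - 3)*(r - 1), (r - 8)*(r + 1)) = 1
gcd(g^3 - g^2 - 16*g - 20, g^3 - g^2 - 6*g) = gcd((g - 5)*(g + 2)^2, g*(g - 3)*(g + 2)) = g + 2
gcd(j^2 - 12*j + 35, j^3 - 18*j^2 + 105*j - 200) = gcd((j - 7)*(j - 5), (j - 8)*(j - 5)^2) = j - 5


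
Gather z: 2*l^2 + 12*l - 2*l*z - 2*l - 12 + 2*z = 2*l^2 + 10*l + z*(2 - 2*l) - 12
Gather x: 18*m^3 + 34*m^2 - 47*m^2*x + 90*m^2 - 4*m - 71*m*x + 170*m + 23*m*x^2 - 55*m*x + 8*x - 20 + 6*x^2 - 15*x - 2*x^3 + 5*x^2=18*m^3 + 124*m^2 + 166*m - 2*x^3 + x^2*(23*m + 11) + x*(-47*m^2 - 126*m - 7) - 20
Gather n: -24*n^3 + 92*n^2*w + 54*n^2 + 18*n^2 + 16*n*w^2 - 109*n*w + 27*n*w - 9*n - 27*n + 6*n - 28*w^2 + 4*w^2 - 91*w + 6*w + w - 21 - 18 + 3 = -24*n^3 + n^2*(92*w + 72) + n*(16*w^2 - 82*w - 30) - 24*w^2 - 84*w - 36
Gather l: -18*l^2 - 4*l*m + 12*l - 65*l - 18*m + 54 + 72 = -18*l^2 + l*(-4*m - 53) - 18*m + 126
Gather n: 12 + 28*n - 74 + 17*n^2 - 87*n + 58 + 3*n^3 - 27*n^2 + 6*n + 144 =3*n^3 - 10*n^2 - 53*n + 140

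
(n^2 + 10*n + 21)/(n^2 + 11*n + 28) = (n + 3)/(n + 4)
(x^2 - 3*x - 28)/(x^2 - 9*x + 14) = (x + 4)/(x - 2)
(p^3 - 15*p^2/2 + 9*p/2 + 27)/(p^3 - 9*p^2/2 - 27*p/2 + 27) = (2*p^2 - 3*p - 9)/(2*p^2 + 3*p - 9)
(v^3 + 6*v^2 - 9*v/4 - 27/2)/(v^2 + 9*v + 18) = (v^2 - 9/4)/(v + 3)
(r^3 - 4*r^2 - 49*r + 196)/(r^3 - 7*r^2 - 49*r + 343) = (r - 4)/(r - 7)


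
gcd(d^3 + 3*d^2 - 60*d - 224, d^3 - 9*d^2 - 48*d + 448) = d^2 - d - 56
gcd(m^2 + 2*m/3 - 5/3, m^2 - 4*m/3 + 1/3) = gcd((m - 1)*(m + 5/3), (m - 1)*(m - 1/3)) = m - 1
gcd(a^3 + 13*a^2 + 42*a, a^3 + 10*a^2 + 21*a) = a^2 + 7*a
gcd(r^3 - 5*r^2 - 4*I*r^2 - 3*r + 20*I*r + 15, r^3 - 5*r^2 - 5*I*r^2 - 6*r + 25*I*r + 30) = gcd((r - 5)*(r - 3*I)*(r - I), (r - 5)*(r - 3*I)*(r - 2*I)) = r^2 + r*(-5 - 3*I) + 15*I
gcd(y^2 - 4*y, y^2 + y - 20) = y - 4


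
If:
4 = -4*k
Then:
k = -1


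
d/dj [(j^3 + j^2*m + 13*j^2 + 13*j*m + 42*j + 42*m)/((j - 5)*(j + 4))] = (j^4 - 2*j^3 - 14*j^2*m - 115*j^2 - 124*j*m - 520*j - 218*m - 840)/(j^4 - 2*j^3 - 39*j^2 + 40*j + 400)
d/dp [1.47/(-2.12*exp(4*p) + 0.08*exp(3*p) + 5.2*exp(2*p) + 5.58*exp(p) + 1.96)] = (12.4656*exp(3*p) - 0.3528*exp(2*p) - 15.288*exp(p) - 8.2026)*exp(p)/(-2.12*exp(4*p) + 0.08*exp(3*p) + 5.2*exp(2*p) + 5.58*exp(p) + 1.96)^2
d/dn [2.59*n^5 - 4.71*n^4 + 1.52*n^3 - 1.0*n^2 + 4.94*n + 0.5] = 12.95*n^4 - 18.84*n^3 + 4.56*n^2 - 2.0*n + 4.94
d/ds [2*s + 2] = 2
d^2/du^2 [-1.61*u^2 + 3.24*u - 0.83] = -3.22000000000000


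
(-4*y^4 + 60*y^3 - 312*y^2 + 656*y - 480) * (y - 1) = -4*y^5 + 64*y^4 - 372*y^3 + 968*y^2 - 1136*y + 480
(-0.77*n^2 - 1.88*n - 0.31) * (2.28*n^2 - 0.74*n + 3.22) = -1.7556*n^4 - 3.7166*n^3 - 1.795*n^2 - 5.8242*n - 0.9982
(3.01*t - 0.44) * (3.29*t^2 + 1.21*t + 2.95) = 9.9029*t^3 + 2.1945*t^2 + 8.3471*t - 1.298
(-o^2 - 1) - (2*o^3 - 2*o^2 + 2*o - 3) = -2*o^3 + o^2 - 2*o + 2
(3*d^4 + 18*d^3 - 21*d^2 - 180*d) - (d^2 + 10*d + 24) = 3*d^4 + 18*d^3 - 22*d^2 - 190*d - 24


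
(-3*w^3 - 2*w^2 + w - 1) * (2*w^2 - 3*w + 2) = -6*w^5 + 5*w^4 + 2*w^3 - 9*w^2 + 5*w - 2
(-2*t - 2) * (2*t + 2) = -4*t^2 - 8*t - 4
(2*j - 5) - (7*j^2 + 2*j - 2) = -7*j^2 - 3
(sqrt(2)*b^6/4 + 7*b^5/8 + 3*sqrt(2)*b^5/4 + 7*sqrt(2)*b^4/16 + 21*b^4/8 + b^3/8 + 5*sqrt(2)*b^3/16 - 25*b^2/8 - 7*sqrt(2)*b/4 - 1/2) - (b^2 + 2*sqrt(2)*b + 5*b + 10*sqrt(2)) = sqrt(2)*b^6/4 + 7*b^5/8 + 3*sqrt(2)*b^5/4 + 7*sqrt(2)*b^4/16 + 21*b^4/8 + b^3/8 + 5*sqrt(2)*b^3/16 - 33*b^2/8 - 15*sqrt(2)*b/4 - 5*b - 10*sqrt(2) - 1/2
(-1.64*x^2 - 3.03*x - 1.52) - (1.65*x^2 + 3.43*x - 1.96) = -3.29*x^2 - 6.46*x + 0.44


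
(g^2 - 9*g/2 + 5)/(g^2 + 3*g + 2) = (g^2 - 9*g/2 + 5)/(g^2 + 3*g + 2)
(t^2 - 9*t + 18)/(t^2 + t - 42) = (t - 3)/(t + 7)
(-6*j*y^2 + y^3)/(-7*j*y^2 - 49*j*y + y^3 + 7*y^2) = y*(6*j - y)/(7*j*y + 49*j - y^2 - 7*y)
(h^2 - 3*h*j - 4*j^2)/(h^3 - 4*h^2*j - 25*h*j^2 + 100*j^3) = (h + j)/(h^2 - 25*j^2)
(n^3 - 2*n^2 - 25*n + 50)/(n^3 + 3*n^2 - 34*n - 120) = (n^2 - 7*n + 10)/(n^2 - 2*n - 24)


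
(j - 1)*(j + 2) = j^2 + j - 2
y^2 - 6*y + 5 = (y - 5)*(y - 1)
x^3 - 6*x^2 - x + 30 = (x - 5)*(x - 3)*(x + 2)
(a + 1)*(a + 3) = a^2 + 4*a + 3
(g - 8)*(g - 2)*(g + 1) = g^3 - 9*g^2 + 6*g + 16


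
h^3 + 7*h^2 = h^2*(h + 7)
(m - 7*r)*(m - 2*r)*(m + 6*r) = m^3 - 3*m^2*r - 40*m*r^2 + 84*r^3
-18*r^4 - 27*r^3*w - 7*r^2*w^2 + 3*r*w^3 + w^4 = (-3*r + w)*(r + w)*(2*r + w)*(3*r + w)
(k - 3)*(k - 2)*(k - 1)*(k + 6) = k^4 - 25*k^2 + 60*k - 36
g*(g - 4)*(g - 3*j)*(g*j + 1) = g^4*j - 3*g^3*j^2 - 4*g^3*j + g^3 + 12*g^2*j^2 - 3*g^2*j - 4*g^2 + 12*g*j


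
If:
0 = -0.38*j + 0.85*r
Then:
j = 2.23684210526316*r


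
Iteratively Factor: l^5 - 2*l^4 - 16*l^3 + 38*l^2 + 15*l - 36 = (l - 1)*(l^4 - l^3 - 17*l^2 + 21*l + 36) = (l - 3)*(l - 1)*(l^3 + 2*l^2 - 11*l - 12) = (l - 3)*(l - 1)*(l + 1)*(l^2 + l - 12) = (l - 3)^2*(l - 1)*(l + 1)*(l + 4)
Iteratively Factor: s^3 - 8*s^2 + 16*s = (s - 4)*(s^2 - 4*s) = s*(s - 4)*(s - 4)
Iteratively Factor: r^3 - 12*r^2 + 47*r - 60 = (r - 4)*(r^2 - 8*r + 15) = (r - 5)*(r - 4)*(r - 3)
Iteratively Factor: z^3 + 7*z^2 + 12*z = (z + 4)*(z^2 + 3*z) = (z + 3)*(z + 4)*(z)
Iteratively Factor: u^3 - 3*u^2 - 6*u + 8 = (u + 2)*(u^2 - 5*u + 4) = (u - 4)*(u + 2)*(u - 1)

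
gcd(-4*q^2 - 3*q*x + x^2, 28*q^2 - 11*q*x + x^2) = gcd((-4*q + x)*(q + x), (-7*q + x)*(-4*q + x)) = -4*q + x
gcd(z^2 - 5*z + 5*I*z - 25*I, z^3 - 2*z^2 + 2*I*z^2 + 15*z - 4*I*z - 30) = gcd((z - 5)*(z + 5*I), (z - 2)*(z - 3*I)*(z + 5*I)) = z + 5*I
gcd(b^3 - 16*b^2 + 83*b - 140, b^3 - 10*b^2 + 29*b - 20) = b^2 - 9*b + 20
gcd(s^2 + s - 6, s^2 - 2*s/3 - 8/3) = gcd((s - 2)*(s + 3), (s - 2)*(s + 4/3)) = s - 2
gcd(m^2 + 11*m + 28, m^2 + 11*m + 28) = m^2 + 11*m + 28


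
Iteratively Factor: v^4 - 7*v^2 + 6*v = (v - 2)*(v^3 + 2*v^2 - 3*v) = (v - 2)*(v + 3)*(v^2 - v) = (v - 2)*(v - 1)*(v + 3)*(v)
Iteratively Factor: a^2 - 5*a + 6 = (a - 3)*(a - 2)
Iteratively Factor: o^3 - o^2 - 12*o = (o)*(o^2 - o - 12) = o*(o + 3)*(o - 4)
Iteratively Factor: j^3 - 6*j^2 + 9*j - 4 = (j - 1)*(j^2 - 5*j + 4) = (j - 4)*(j - 1)*(j - 1)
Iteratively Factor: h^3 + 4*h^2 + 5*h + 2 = (h + 1)*(h^2 + 3*h + 2) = (h + 1)^2*(h + 2)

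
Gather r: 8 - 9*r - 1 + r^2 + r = r^2 - 8*r + 7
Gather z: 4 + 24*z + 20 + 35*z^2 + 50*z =35*z^2 + 74*z + 24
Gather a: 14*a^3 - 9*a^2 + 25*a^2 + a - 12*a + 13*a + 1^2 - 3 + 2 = 14*a^3 + 16*a^2 + 2*a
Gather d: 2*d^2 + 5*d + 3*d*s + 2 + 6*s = 2*d^2 + d*(3*s + 5) + 6*s + 2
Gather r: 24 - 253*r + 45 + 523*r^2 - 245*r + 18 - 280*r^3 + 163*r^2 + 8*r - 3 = -280*r^3 + 686*r^2 - 490*r + 84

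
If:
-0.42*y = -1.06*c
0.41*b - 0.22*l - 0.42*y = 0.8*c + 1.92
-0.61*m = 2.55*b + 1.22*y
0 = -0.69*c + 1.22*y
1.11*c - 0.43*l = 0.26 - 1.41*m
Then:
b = 0.52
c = 0.00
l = -7.76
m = -2.18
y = 0.00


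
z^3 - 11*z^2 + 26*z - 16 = (z - 8)*(z - 2)*(z - 1)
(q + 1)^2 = q^2 + 2*q + 1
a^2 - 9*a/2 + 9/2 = (a - 3)*(a - 3/2)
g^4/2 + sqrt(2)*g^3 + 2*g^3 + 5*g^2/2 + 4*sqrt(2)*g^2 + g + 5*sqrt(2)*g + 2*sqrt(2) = (g/2 + 1)*(g + 1)^2*(g + 2*sqrt(2))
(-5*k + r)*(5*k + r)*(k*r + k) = -25*k^3*r - 25*k^3 + k*r^3 + k*r^2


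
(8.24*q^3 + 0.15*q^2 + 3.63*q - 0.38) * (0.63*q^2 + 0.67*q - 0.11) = 5.1912*q^5 + 5.6153*q^4 + 1.481*q^3 + 2.1762*q^2 - 0.6539*q + 0.0418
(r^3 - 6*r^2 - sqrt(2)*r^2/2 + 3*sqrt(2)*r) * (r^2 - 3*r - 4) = r^5 - 9*r^4 - sqrt(2)*r^4/2 + 9*sqrt(2)*r^3/2 + 14*r^3 - 7*sqrt(2)*r^2 + 24*r^2 - 12*sqrt(2)*r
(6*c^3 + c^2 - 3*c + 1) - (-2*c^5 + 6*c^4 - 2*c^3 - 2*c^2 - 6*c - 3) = 2*c^5 - 6*c^4 + 8*c^3 + 3*c^2 + 3*c + 4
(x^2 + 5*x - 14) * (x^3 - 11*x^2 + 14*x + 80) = x^5 - 6*x^4 - 55*x^3 + 304*x^2 + 204*x - 1120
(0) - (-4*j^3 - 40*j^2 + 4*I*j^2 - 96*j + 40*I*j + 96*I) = 4*j^3 + 40*j^2 - 4*I*j^2 + 96*j - 40*I*j - 96*I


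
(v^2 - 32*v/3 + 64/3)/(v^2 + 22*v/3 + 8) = (3*v^2 - 32*v + 64)/(3*v^2 + 22*v + 24)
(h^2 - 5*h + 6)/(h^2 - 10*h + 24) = (h^2 - 5*h + 6)/(h^2 - 10*h + 24)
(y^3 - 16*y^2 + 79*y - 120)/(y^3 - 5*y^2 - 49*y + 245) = (y^2 - 11*y + 24)/(y^2 - 49)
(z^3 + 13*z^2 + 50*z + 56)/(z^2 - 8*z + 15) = (z^3 + 13*z^2 + 50*z + 56)/(z^2 - 8*z + 15)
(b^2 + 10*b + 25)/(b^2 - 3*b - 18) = (b^2 + 10*b + 25)/(b^2 - 3*b - 18)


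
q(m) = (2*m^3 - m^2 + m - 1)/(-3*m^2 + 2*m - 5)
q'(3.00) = -0.77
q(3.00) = -1.81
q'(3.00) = -0.77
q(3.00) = -1.81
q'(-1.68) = -0.63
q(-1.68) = 0.89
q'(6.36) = -0.69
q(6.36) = -4.22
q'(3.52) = -0.75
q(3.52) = -2.20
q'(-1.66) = -0.62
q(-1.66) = 0.88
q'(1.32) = -0.83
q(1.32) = -0.42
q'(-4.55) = -0.68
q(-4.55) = 2.82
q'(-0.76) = -0.42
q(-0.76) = 0.39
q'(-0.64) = -0.36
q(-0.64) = 0.34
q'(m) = (6*m - 2)*(2*m^3 - m^2 + m - 1)/(-3*m^2 + 2*m - 5)^2 + (6*m^2 - 2*m + 1)/(-3*m^2 + 2*m - 5) = (-6*m^4 + 8*m^3 - 29*m^2 + 4*m - 3)/(9*m^4 - 12*m^3 + 34*m^2 - 20*m + 25)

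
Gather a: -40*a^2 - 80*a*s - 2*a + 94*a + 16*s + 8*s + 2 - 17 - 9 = -40*a^2 + a*(92 - 80*s) + 24*s - 24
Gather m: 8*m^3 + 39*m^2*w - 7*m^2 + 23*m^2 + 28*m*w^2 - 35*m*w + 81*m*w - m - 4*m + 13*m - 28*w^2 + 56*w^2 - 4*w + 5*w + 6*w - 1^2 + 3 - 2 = 8*m^3 + m^2*(39*w + 16) + m*(28*w^2 + 46*w + 8) + 28*w^2 + 7*w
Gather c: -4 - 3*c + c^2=c^2 - 3*c - 4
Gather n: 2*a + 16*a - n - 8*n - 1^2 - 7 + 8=18*a - 9*n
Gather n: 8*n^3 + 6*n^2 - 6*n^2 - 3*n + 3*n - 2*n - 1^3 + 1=8*n^3 - 2*n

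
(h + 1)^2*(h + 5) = h^3 + 7*h^2 + 11*h + 5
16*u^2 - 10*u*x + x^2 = (-8*u + x)*(-2*u + x)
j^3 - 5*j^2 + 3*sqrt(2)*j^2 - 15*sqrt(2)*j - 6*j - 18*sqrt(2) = (j - 6)*(j + 1)*(j + 3*sqrt(2))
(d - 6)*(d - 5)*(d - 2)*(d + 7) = d^4 - 6*d^3 - 39*d^2 + 304*d - 420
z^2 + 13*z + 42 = (z + 6)*(z + 7)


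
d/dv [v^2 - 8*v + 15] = 2*v - 8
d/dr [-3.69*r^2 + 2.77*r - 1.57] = 2.77 - 7.38*r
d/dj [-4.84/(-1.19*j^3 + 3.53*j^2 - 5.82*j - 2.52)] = (-17.2788*j^2 + 34.1704*j - 28.1688)/(1.19*j^3 - 3.53*j^2 + 5.82*j + 2.52)^2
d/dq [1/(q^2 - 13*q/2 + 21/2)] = 2*(13 - 4*q)/(2*q^2 - 13*q + 21)^2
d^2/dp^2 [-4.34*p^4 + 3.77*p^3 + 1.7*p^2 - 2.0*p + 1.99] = -52.08*p^2 + 22.62*p + 3.4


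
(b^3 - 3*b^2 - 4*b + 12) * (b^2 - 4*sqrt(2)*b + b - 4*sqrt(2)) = b^5 - 4*sqrt(2)*b^4 - 2*b^4 - 7*b^3 + 8*sqrt(2)*b^3 + 8*b^2 + 28*sqrt(2)*b^2 - 32*sqrt(2)*b + 12*b - 48*sqrt(2)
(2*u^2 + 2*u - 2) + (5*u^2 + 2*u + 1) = 7*u^2 + 4*u - 1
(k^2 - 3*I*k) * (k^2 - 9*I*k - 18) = k^4 - 12*I*k^3 - 45*k^2 + 54*I*k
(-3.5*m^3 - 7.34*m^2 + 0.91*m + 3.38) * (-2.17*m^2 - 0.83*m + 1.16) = 7.595*m^5 + 18.8328*m^4 + 0.0575000000000001*m^3 - 16.6043*m^2 - 1.7498*m + 3.9208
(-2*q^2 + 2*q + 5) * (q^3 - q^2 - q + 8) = -2*q^5 + 4*q^4 + 5*q^3 - 23*q^2 + 11*q + 40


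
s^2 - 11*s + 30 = (s - 6)*(s - 5)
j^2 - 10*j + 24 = (j - 6)*(j - 4)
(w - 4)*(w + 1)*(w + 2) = w^3 - w^2 - 10*w - 8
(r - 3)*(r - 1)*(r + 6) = r^3 + 2*r^2 - 21*r + 18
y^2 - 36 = (y - 6)*(y + 6)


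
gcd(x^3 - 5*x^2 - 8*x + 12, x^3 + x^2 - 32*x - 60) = x^2 - 4*x - 12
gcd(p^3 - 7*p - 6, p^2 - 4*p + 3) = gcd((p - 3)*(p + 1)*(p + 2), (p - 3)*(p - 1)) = p - 3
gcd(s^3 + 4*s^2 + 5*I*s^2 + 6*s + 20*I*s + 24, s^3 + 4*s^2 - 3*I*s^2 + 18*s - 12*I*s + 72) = s + 4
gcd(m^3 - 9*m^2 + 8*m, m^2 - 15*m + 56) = m - 8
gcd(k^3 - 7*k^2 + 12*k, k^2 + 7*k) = k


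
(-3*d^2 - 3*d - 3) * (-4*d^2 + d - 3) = 12*d^4 + 9*d^3 + 18*d^2 + 6*d + 9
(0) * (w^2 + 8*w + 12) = 0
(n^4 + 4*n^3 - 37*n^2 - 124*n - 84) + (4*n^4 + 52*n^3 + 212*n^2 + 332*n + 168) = 5*n^4 + 56*n^3 + 175*n^2 + 208*n + 84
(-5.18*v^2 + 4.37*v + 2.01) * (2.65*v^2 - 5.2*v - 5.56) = -13.727*v^4 + 38.5165*v^3 + 11.4033*v^2 - 34.7492*v - 11.1756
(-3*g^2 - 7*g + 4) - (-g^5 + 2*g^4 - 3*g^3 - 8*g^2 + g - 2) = g^5 - 2*g^4 + 3*g^3 + 5*g^2 - 8*g + 6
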